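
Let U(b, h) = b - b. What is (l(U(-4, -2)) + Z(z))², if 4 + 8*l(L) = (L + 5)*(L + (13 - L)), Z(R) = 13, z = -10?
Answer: 27225/64 ≈ 425.39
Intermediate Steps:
U(b, h) = 0
l(L) = 61/8 + 13*L/8 (l(L) = -½ + ((L + 5)*(L + (13 - L)))/8 = -½ + ((5 + L)*13)/8 = -½ + (65 + 13*L)/8 = -½ + (65/8 + 13*L/8) = 61/8 + 13*L/8)
(l(U(-4, -2)) + Z(z))² = ((61/8 + (13/8)*0) + 13)² = ((61/8 + 0) + 13)² = (61/8 + 13)² = (165/8)² = 27225/64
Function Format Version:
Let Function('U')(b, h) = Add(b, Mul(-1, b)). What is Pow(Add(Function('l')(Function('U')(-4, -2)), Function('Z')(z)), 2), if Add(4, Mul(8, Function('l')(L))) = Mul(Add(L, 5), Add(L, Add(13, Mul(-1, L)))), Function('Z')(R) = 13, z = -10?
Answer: Rational(27225, 64) ≈ 425.39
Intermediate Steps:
Function('U')(b, h) = 0
Function('l')(L) = Add(Rational(61, 8), Mul(Rational(13, 8), L)) (Function('l')(L) = Add(Rational(-1, 2), Mul(Rational(1, 8), Mul(Add(L, 5), Add(L, Add(13, Mul(-1, L)))))) = Add(Rational(-1, 2), Mul(Rational(1, 8), Mul(Add(5, L), 13))) = Add(Rational(-1, 2), Mul(Rational(1, 8), Add(65, Mul(13, L)))) = Add(Rational(-1, 2), Add(Rational(65, 8), Mul(Rational(13, 8), L))) = Add(Rational(61, 8), Mul(Rational(13, 8), L)))
Pow(Add(Function('l')(Function('U')(-4, -2)), Function('Z')(z)), 2) = Pow(Add(Add(Rational(61, 8), Mul(Rational(13, 8), 0)), 13), 2) = Pow(Add(Add(Rational(61, 8), 0), 13), 2) = Pow(Add(Rational(61, 8), 13), 2) = Pow(Rational(165, 8), 2) = Rational(27225, 64)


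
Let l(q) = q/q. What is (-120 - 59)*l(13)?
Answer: -179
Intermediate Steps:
l(q) = 1
(-120 - 59)*l(13) = (-120 - 59)*1 = -179*1 = -179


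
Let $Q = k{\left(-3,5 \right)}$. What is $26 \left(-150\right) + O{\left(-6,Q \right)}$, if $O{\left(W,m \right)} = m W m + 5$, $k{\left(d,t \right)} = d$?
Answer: $-3949$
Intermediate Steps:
$Q = -3$
$O{\left(W,m \right)} = 5 + W m^{2}$ ($O{\left(W,m \right)} = W m m + 5 = W m^{2} + 5 = 5 + W m^{2}$)
$26 \left(-150\right) + O{\left(-6,Q \right)} = 26 \left(-150\right) + \left(5 - 6 \left(-3\right)^{2}\right) = -3900 + \left(5 - 54\right) = -3900 - 49 = -3949$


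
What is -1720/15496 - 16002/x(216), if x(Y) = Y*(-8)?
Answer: 1701353/185952 ≈ 9.1494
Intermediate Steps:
x(Y) = -8*Y
-1720/15496 - 16002/x(216) = -1720/15496 - 16002/((-8*216)) = -1720*1/15496 - 16002/(-1728) = -215/1937 - 16002*(-1/1728) = -215/1937 + 889/96 = 1701353/185952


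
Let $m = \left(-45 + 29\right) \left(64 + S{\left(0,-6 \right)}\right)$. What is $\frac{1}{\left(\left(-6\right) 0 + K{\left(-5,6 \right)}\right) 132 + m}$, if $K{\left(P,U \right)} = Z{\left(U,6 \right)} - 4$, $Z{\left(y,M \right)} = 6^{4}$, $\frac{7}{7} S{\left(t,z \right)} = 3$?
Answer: $\frac{1}{169472} \approx 5.9007 \cdot 10^{-6}$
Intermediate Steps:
$S{\left(t,z \right)} = 3$
$Z{\left(y,M \right)} = 1296$
$K{\left(P,U \right)} = 1292$ ($K{\left(P,U \right)} = 1296 - 4 = 1292$)
$m = -1072$ ($m = \left(-45 + 29\right) \left(64 + 3\right) = \left(-16\right) 67 = -1072$)
$\frac{1}{\left(\left(-6\right) 0 + K{\left(-5,6 \right)}\right) 132 + m} = \frac{1}{\left(\left(-6\right) 0 + 1292\right) 132 - 1072} = \frac{1}{\left(0 + 1292\right) 132 - 1072} = \frac{1}{1292 \cdot 132 - 1072} = \frac{1}{170544 - 1072} = \frac{1}{169472}$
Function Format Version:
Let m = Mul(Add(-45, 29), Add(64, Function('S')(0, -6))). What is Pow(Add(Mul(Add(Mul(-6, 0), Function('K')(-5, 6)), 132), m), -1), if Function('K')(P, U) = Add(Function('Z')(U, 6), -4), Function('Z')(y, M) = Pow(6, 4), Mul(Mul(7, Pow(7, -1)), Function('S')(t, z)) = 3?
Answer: Rational(1, 169472) ≈ 5.9007e-6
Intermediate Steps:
Function('S')(t, z) = 3
Function('Z')(y, M) = 1296
Function('K')(P, U) = 1292 (Function('K')(P, U) = Add(1296, -4) = 1292)
m = -1072 (m = Mul(Add(-45, 29), Add(64, 3)) = Mul(-16, 67) = -1072)
Pow(Add(Mul(Add(Mul(-6, 0), Function('K')(-5, 6)), 132), m), -1) = Pow(Add(Mul(Add(Mul(-6, 0), 1292), 132), -1072), -1) = Pow(Add(Mul(Add(0, 1292), 132), -1072), -1) = Pow(Add(Mul(1292, 132), -1072), -1) = Pow(Add(170544, -1072), -1) = Pow(169472, -1) = Rational(1, 169472)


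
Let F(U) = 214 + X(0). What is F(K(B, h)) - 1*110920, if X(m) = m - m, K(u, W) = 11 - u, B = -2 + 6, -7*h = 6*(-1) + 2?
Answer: -110706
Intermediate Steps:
h = 4/7 (h = -(6*(-1) + 2)/7 = -(-6 + 2)/7 = -⅐*(-4) = 4/7 ≈ 0.57143)
B = 4
X(m) = 0
F(U) = 214 (F(U) = 214 + 0 = 214)
F(K(B, h)) - 1*110920 = 214 - 1*110920 = 214 - 110920 = -110706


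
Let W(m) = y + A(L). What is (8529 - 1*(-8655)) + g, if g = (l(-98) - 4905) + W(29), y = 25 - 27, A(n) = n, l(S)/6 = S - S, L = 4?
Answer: 12281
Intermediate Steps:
l(S) = 0 (l(S) = 6*(S - S) = 6*0 = 0)
y = -2
W(m) = 2 (W(m) = -2 + 4 = 2)
g = -4903 (g = (0 - 4905) + 2 = -4905 + 2 = -4903)
(8529 - 1*(-8655)) + g = (8529 - 1*(-8655)) - 4903 = (8529 + 8655) - 4903 = 17184 - 4903 = 12281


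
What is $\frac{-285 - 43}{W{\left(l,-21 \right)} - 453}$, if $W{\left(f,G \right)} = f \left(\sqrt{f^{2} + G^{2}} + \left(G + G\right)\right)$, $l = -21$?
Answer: $\frac{46904}{68307} + \frac{16072 \sqrt{2}}{22769} \approx 1.6849$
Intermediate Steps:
$W{\left(f,G \right)} = f \left(\sqrt{G^{2} + f^{2}} + 2 G\right)$
$\frac{-285 - 43}{W{\left(l,-21 \right)} - 453} = \frac{-285 - 43}{- 21 \left(\sqrt{\left(-21\right)^{2} + \left(-21\right)^{2}} + 2 \left(-21\right)\right) - 453} = - \frac{328}{- 21 \left(\sqrt{441 + 441} - 42\right) - 453} = - \frac{328}{- 21 \left(\sqrt{882} - 42\right) - 453} = - \frac{328}{- 21 \left(21 \sqrt{2} - 42\right) - 453} = - \frac{328}{- 21 \left(-42 + 21 \sqrt{2}\right) - 453} = - \frac{328}{\left(882 - 441 \sqrt{2}\right) - 453} = - \frac{328}{429 - 441 \sqrt{2}}$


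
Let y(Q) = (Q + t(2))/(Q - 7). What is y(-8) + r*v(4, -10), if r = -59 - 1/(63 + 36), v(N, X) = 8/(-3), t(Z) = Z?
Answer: 234274/1485 ≈ 157.76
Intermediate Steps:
v(N, X) = -8/3 (v(N, X) = 8*(-⅓) = -8/3)
y(Q) = (2 + Q)/(-7 + Q) (y(Q) = (Q + 2)/(Q - 7) = (2 + Q)/(-7 + Q))
r = -5842/99 (r = -59 - 1/99 = -5842/99 ≈ -59.010)
y(-8) + r*v(4, -10) = (2 - 8)/(-7 - 8) - 5842/99*(-8/3) = -6/(-15) + 46736/297 = -1/15*(-6) + 46736/297 = ⅖ + 46736/297 = 234274/1485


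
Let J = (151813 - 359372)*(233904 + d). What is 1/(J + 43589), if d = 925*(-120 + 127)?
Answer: -1/49892781272 ≈ -2.0043e-11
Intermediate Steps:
d = 6475 (d = 925*7 = 6475)
J = -49892824861 (J = (151813 - 359372)*(233904 + 6475) = -207559*240379 = -49892824861)
1/(J + 43589) = 1/(-49892824861 + 43589) = 1/(-49892781272) = -1/49892781272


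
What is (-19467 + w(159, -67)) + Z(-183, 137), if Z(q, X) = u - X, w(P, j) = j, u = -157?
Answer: -19828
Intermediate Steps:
Z(q, X) = -157 - X
(-19467 + w(159, -67)) + Z(-183, 137) = (-19467 - 67) + (-157 - 1*137) = -19534 + (-157 - 137) = -19534 - 294 = -19828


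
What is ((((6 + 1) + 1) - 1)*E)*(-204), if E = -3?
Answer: 4284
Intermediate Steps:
((((6 + 1) + 1) - 1)*E)*(-204) = ((((6 + 1) + 1) - 1)*(-3))*(-204) = (((7 + 1) - 1)*(-3))*(-204) = ((8 - 1)*(-3))*(-204) = (7*(-3))*(-204) = -21*(-204) = 4284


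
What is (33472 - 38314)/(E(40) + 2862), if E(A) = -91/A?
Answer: -193680/114389 ≈ -1.6932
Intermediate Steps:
(33472 - 38314)/(E(40) + 2862) = (33472 - 38314)/(-91/40 + 2862) = -4842/(-91*1/40 + 2862) = -4842/(-91/40 + 2862) = -4842/114389/40 = -4842*40/114389 = -193680/114389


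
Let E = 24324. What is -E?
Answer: -24324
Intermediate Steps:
-E = -1*24324 = -24324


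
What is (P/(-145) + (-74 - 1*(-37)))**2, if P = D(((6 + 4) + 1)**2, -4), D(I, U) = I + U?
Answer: 30052324/21025 ≈ 1429.4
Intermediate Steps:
P = 117 (P = ((6 + 4) + 1)**2 - 4 = (10 + 1)**2 - 4 = 11**2 - 4 = 121 - 4 = 117)
(P/(-145) + (-74 - 1*(-37)))**2 = (117/(-145) + (-74 - 1*(-37)))**2 = (117*(-1/145) + (-74 + 37))**2 = (-117/145 - 37)**2 = (-5482/145)**2 = 30052324/21025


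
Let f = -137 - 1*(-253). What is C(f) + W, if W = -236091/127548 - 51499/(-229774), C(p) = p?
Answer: 558659643775/4884535692 ≈ 114.37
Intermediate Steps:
f = 116 (f = -137 + 253 = 116)
W = -7946496497/4884535692 (W = -236091*1/127548 - 51499*(-1/229774) = -78697/42516 + 51499/229774 = -7946496497/4884535692 ≈ -1.6269)
C(f) + W = 116 - 7946496497/4884535692 = 558659643775/4884535692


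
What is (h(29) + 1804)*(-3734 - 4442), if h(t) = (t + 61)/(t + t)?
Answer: -428103536/29 ≈ -1.4762e+7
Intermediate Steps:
h(t) = (61 + t)/(2*t) (h(t) = (61 + t)/((2*t)) = (61 + t)*(1/(2*t)) = (61 + t)/(2*t))
(h(29) + 1804)*(-3734 - 4442) = ((½)*(61 + 29)/29 + 1804)*(-3734 - 4442) = ((½)*(1/29)*90 + 1804)*(-8176) = (45/29 + 1804)*(-8176) = (52361/29)*(-8176) = -428103536/29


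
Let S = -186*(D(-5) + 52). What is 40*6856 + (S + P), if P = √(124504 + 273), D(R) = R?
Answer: 265498 + √124777 ≈ 2.6585e+5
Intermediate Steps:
S = -8742 (S = -186*(-5 + 52) = -186*47 = -8742)
P = √124777 ≈ 353.24
40*6856 + (S + P) = 40*6856 + (-8742 + √124777) = 274240 + (-8742 + √124777) = 265498 + √124777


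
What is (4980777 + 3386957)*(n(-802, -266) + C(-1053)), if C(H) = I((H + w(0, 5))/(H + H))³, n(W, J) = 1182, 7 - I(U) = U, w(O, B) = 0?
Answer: 48754602151/4 ≈ 1.2189e+10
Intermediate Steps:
I(U) = 7 - U
C(H) = 2197/8 (C(H) = (7 - (H + 0)/(H + H))³ = (7 - H/(2*H))³ = (7 - H*1/(2*H))³ = (7 - 1*½)³ = (7 - ½)³ = (13/2)³ = 2197/8)
(4980777 + 3386957)*(n(-802, -266) + C(-1053)) = (4980777 + 3386957)*(1182 + 2197/8) = 8367734*(11653/8) = 48754602151/4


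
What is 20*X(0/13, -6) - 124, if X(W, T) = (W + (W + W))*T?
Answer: -124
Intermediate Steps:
X(W, T) = 3*T*W (X(W, T) = (W + 2*W)*T = (3*W)*T = 3*T*W)
20*X(0/13, -6) - 124 = 20*(3*(-6)*(0/13)) - 124 = 20*(3*(-6)*(0*(1/13))) - 124 = 20*(3*(-6)*0) - 124 = 20*0 - 124 = 0 - 124 = -124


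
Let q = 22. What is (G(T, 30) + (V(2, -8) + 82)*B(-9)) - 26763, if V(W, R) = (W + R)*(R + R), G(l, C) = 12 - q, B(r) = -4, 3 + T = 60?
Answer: -27485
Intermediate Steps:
T = 57 (T = -3 + 60 = 57)
G(l, C) = -10 (G(l, C) = 12 - 1*22 = 12 - 22 = -10)
V(W, R) = 2*R*(R + W) (V(W, R) = (R + W)*(2*R) = 2*R*(R + W))
(G(T, 30) + (V(2, -8) + 82)*B(-9)) - 26763 = (-10 + (2*(-8)*(-8 + 2) + 82)*(-4)) - 26763 = (-10 + (2*(-8)*(-6) + 82)*(-4)) - 26763 = (-10 + (96 + 82)*(-4)) - 26763 = (-10 + 178*(-4)) - 26763 = (-10 - 712) - 26763 = -722 - 26763 = -27485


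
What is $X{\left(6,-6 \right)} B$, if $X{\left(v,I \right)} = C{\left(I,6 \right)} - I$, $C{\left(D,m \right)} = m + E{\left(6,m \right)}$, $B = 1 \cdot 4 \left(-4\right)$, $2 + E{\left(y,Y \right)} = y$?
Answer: $-256$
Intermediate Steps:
$E{\left(y,Y \right)} = -2 + y$
$B = -16$ ($B = 4 \left(-4\right) = -16$)
$C{\left(D,m \right)} = 4 + m$ ($C{\left(D,m \right)} = m + \left(-2 + 6\right) = m + 4 = 4 + m$)
$X{\left(v,I \right)} = 10 - I$ ($X{\left(v,I \right)} = \left(4 + 6\right) - I = 10 - I$)
$X{\left(6,-6 \right)} B = \left(10 - -6\right) \left(-16\right) = \left(10 + 6\right) \left(-16\right) = 16 \left(-16\right) = -256$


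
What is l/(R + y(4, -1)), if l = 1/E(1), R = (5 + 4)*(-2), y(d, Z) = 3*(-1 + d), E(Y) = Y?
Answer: -⅑ ≈ -0.11111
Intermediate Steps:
y(d, Z) = -3 + 3*d
R = -18 (R = 9*(-2) = -18)
l = 1 (l = 1/1 = 1)
l/(R + y(4, -1)) = 1/(-18 + (-3 + 3*4)) = 1/(-18 + (-3 + 12)) = 1/(-18 + 9) = 1/(-9) = -⅑*1 = -⅑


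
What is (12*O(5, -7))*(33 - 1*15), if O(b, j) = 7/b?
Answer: 1512/5 ≈ 302.40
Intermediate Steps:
(12*O(5, -7))*(33 - 1*15) = (12*(7/5))*(33 - 1*15) = (12*(7*(1/5)))*(33 - 15) = (12*(7/5))*18 = (84/5)*18 = 1512/5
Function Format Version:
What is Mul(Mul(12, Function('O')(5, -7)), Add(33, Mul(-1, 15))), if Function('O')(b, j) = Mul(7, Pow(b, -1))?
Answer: Rational(1512, 5) ≈ 302.40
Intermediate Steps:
Mul(Mul(12, Function('O')(5, -7)), Add(33, Mul(-1, 15))) = Mul(Mul(12, Mul(7, Pow(5, -1))), Add(33, Mul(-1, 15))) = Mul(Mul(12, Mul(7, Rational(1, 5))), Add(33, -15)) = Mul(Mul(12, Rational(7, 5)), 18) = Mul(Rational(84, 5), 18) = Rational(1512, 5)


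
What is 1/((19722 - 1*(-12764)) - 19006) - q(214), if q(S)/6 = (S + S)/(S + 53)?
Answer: -11538791/1199720 ≈ -9.6179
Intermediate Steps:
q(S) = 12*S/(53 + S) (q(S) = 6*((S + S)/(S + 53)) = 6*((2*S)/(53 + S)) = 6*(2*S/(53 + S)) = 12*S/(53 + S))
1/((19722 - 1*(-12764)) - 19006) - q(214) = 1/((19722 - 1*(-12764)) - 19006) - 12*214/(53 + 214) = 1/((19722 + 12764) - 19006) - 12*214/267 = 1/(32486 - 19006) - 12*214/267 = 1/13480 - 1*856/89 = 1/13480 - 856/89 = -11538791/1199720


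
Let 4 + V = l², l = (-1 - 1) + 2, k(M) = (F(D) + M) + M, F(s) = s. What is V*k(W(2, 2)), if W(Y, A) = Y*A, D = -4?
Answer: -16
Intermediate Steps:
W(Y, A) = A*Y
k(M) = -4 + 2*M (k(M) = (-4 + M) + M = -4 + 2*M)
l = 0 (l = -2 + 2 = 0)
V = -4 (V = -4 + 0² = -4 + 0 = -4)
V*k(W(2, 2)) = -4*(-4 + 2*(2*2)) = -4*(-4 + 2*4) = -4*(-4 + 8) = -4*4 = -16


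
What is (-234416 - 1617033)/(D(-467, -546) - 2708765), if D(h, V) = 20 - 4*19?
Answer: 1851449/2708821 ≈ 0.68349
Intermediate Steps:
D(h, V) = -56 (D(h, V) = 20 - 76 = -56)
(-234416 - 1617033)/(D(-467, -546) - 2708765) = (-234416 - 1617033)/(-56 - 2708765) = -1851449/(-2708821) = -1851449*(-1/2708821) = 1851449/2708821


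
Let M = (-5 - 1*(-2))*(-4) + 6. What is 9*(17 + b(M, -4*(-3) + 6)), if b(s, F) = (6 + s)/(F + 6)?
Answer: 162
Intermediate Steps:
M = 18 (M = (-5 + 2)*(-4) + 6 = -3*(-4) + 6 = 12 + 6 = 18)
b(s, F) = (6 + s)/(6 + F)
9*(17 + b(M, -4*(-3) + 6)) = 9*(17 + (6 + 18)/(6 + (-4*(-3) + 6))) = 9*(17 + 24/(6 + (12 + 6))) = 9*(17 + 24/(6 + 18)) = 9*(17 + 24/24) = 9*(17 + (1/24)*24) = 9*(17 + 1) = 9*18 = 162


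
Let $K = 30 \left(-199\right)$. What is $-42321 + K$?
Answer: $-48291$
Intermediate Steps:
$K = -5970$
$-42321 + K = -42321 - 5970 = -48291$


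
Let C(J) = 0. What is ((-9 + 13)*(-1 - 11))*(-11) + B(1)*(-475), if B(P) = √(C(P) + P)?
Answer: 53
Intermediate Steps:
B(P) = √P (B(P) = √(0 + P) = √P)
((-9 + 13)*(-1 - 11))*(-11) + B(1)*(-475) = ((-9 + 13)*(-1 - 11))*(-11) + √1*(-475) = (4*(-12))*(-11) + 1*(-475) = -48*(-11) - 475 = 528 - 475 = 53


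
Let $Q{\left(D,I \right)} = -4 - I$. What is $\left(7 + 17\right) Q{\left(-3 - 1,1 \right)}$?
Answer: $-120$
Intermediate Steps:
$\left(7 + 17\right) Q{\left(-3 - 1,1 \right)} = \left(7 + 17\right) \left(-4 - 1\right) = 24 \left(-4 - 1\right) = 24 \left(-5\right) = -120$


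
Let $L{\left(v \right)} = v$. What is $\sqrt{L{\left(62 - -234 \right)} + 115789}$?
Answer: $\sqrt{116085} \approx 340.71$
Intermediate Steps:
$\sqrt{L{\left(62 - -234 \right)} + 115789} = \sqrt{\left(62 - -234\right) + 115789} = \sqrt{\left(62 + 234\right) + 115789} = \sqrt{296 + 115789} = \sqrt{116085}$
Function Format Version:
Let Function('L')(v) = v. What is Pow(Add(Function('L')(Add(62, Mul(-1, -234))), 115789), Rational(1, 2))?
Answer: Pow(116085, Rational(1, 2)) ≈ 340.71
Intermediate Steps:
Pow(Add(Function('L')(Add(62, Mul(-1, -234))), 115789), Rational(1, 2)) = Pow(Add(Add(62, Mul(-1, -234)), 115789), Rational(1, 2)) = Pow(Add(Add(62, 234), 115789), Rational(1, 2)) = Pow(Add(296, 115789), Rational(1, 2)) = Pow(116085, Rational(1, 2))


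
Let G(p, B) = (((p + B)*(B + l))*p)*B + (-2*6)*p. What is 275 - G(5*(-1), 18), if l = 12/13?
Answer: 22355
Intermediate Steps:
l = 12/13 (l = 12*(1/13) = 12/13 ≈ 0.92308)
G(p, B) = -12*p + B*p*(12/13 + B)*(B + p) (G(p, B) = (((p + B)*(B + 12/13))*p)*B + (-2*6)*p = (((B + p)*(12/13 + B))*p)*B - 12*p = (((12/13 + B)*(B + p))*p)*B - 12*p = (p*(12/13 + B)*(B + p))*B - 12*p = B*p*(12/13 + B)*(B + p) - 12*p = -12*p + B*p*(12/13 + B)*(B + p))
275 - G(5*(-1), 18) = 275 - 5*(-1)*(-156 + 12*18² + 13*18³ + 12*18*(5*(-1)) + 13*(5*(-1))*18²)/13 = 275 - (-5)*(-156 + 12*324 + 13*5832 + 12*18*(-5) + 13*(-5)*324)/13 = 275 - (-5)*(-156 + 3888 + 75816 - 1080 - 21060)/13 = 275 - (-5)*57408/13 = 275 - 1*(-22080) = 275 + 22080 = 22355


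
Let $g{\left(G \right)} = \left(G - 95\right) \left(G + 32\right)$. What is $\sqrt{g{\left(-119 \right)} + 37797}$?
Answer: $\sqrt{56415} \approx 237.52$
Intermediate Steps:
$g{\left(G \right)} = \left(-95 + G\right) \left(32 + G\right)$
$\sqrt{g{\left(-119 \right)} + 37797} = \sqrt{\left(-3040 + \left(-119\right)^{2} - -7497\right) + 37797} = \sqrt{\left(-3040 + 14161 + 7497\right) + 37797} = \sqrt{18618 + 37797} = \sqrt{56415}$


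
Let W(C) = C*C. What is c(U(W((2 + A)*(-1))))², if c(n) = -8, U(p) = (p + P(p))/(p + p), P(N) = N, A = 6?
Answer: 64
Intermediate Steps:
W(C) = C²
U(p) = 1 (U(p) = (p + p)/(p + p) = (2*p)/((2*p)) = (2*p)*(1/(2*p)) = 1)
c(U(W((2 + A)*(-1))))² = (-8)² = 64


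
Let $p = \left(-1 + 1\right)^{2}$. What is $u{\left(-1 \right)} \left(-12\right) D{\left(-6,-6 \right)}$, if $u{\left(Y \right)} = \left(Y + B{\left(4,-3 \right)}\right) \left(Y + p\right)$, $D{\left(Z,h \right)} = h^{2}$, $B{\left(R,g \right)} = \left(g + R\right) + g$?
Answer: $-1296$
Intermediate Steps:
$B{\left(R,g \right)} = R + 2 g$ ($B{\left(R,g \right)} = \left(R + g\right) + g = R + 2 g$)
$p = 0$ ($p = 0^{2} = 0$)
$u{\left(Y \right)} = Y \left(-2 + Y\right)$ ($u{\left(Y \right)} = \left(Y + \left(4 + 2 \left(-3\right)\right)\right) \left(Y + 0\right) = \left(Y + \left(4 - 6\right)\right) Y = \left(Y - 2\right) Y = \left(-2 + Y\right) Y = Y \left(-2 + Y\right)$)
$u{\left(-1 \right)} \left(-12\right) D{\left(-6,-6 \right)} = - (-2 - 1) \left(-12\right) \left(-6\right)^{2} = \left(-1\right) \left(-3\right) \left(-12\right) 36 = 3 \left(-12\right) 36 = \left(-36\right) 36 = -1296$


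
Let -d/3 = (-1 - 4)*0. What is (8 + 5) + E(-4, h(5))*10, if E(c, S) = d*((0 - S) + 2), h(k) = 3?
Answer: 13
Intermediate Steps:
d = 0 (d = -3*(-1 - 4)*0 = -(-15)*0 = -3*0 = 0)
E(c, S) = 0 (E(c, S) = 0*((0 - S) + 2) = 0*(-S + 2) = 0*(2 - S) = 0)
(8 + 5) + E(-4, h(5))*10 = (8 + 5) + 0*10 = 13 + 0 = 13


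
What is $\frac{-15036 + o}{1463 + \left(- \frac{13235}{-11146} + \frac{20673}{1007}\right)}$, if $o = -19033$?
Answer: $- \frac{382391205518}{16664493089} \approx -22.946$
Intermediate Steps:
$\frac{-15036 + o}{1463 + \left(- \frac{13235}{-11146} + \frac{20673}{1007}\right)} = \frac{-15036 - 19033}{1463 + \left(- \frac{13235}{-11146} + \frac{20673}{1007}\right)} = - \frac{34069}{1463 + \left(\left(-13235\right) \left(- \frac{1}{11146}\right) + 20673 \cdot \frac{1}{1007}\right)} = - \frac{34069}{1463 + \left(\frac{13235}{11146} + \frac{20673}{1007}\right)} = - \frac{34069}{1463 + \frac{243748903}{11224022}} = - \frac{34069}{\frac{16664493089}{11224022}} = \left(-34069\right) \frac{11224022}{16664493089} = - \frac{382391205518}{16664493089}$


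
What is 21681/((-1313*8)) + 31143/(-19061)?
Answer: -105769659/28602392 ≈ -3.6979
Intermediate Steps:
21681/((-1313*8)) + 31143/(-19061) = 21681/(-10504) + 31143*(-1/19061) = 21681*(-1/10504) - 4449/2723 = -21681/10504 - 4449/2723 = -105769659/28602392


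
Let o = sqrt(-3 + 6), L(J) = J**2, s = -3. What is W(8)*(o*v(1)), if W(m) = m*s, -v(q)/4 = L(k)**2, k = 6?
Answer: 124416*sqrt(3) ≈ 2.1549e+5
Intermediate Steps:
o = sqrt(3) ≈ 1.7320
v(q) = -5184 (v(q) = -4*(6**2)**2 = -4*36**2 = -4*1296 = -5184)
W(m) = -3*m (W(m) = m*(-3) = -3*m)
W(8)*(o*v(1)) = (-3*8)*(sqrt(3)*(-5184)) = -(-124416)*sqrt(3) = 124416*sqrt(3)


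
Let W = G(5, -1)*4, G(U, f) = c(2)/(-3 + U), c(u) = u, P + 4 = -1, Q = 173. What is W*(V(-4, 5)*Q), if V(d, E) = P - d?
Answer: -692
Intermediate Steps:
P = -5 (P = -4 - 1 = -5)
V(d, E) = -5 - d
G(U, f) = 2/(-3 + U)
W = 4 (W = (2/(-3 + 5))*4 = (2/2)*4 = (2*(½))*4 = 1*4 = 4)
W*(V(-4, 5)*Q) = 4*((-5 - 1*(-4))*173) = 4*((-5 + 4)*173) = 4*(-1*173) = 4*(-173) = -692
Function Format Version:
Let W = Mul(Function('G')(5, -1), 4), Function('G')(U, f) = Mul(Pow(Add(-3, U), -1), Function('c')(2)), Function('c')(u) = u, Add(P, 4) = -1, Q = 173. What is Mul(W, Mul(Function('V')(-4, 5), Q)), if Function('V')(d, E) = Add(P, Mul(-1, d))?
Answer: -692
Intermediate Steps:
P = -5 (P = Add(-4, -1) = -5)
Function('V')(d, E) = Add(-5, Mul(-1, d))
Function('G')(U, f) = Mul(2, Pow(Add(-3, U), -1)) (Function('G')(U, f) = Mul(Pow(Add(-3, U), -1), 2) = Mul(2, Pow(Add(-3, U), -1)))
W = 4 (W = Mul(Mul(2, Pow(Add(-3, 5), -1)), 4) = Mul(Mul(2, Pow(2, -1)), 4) = Mul(Mul(2, Rational(1, 2)), 4) = Mul(1, 4) = 4)
Mul(W, Mul(Function('V')(-4, 5), Q)) = Mul(4, Mul(Add(-5, Mul(-1, -4)), 173)) = Mul(4, Mul(Add(-5, 4), 173)) = Mul(4, Mul(-1, 173)) = Mul(4, -173) = -692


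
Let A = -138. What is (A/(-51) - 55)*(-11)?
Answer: 9779/17 ≈ 575.24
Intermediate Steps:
(A/(-51) - 55)*(-11) = (-138/(-51) - 55)*(-11) = (-138*(-1/51) - 55)*(-11) = (46/17 - 55)*(-11) = -889/17*(-11) = 9779/17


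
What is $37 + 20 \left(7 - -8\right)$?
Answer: $337$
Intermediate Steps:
$37 + 20 \left(7 - -8\right) = 37 + 20 \left(7 + 8\right) = 37 + 20 \cdot 15 = 37 + 300 = 337$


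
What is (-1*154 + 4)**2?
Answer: 22500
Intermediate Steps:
(-1*154 + 4)**2 = (-154 + 4)**2 = (-150)**2 = 22500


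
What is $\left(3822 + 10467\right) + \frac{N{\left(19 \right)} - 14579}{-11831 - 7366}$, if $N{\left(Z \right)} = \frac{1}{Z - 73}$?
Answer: $\frac{14813307649}{1036638} \approx 14290.0$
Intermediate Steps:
$N{\left(Z \right)} = \frac{1}{-73 + Z}$
$\left(3822 + 10467\right) + \frac{N{\left(19 \right)} - 14579}{-11831 - 7366} = \left(3822 + 10467\right) + \frac{\frac{1}{-73 + 19} - 14579}{-11831 - 7366} = 14289 + \frac{\frac{1}{-54} - 14579}{-19197} = 14289 + \left(- \frac{1}{54} - 14579\right) \left(- \frac{1}{19197}\right) = 14289 - - \frac{787267}{1036638} = 14289 + \frac{787267}{1036638} = \frac{14813307649}{1036638}$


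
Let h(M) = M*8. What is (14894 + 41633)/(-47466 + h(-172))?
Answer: -56527/48842 ≈ -1.1573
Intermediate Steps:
h(M) = 8*M
(14894 + 41633)/(-47466 + h(-172)) = (14894 + 41633)/(-47466 + 8*(-172)) = 56527/(-47466 - 1376) = 56527/(-48842) = 56527*(-1/48842) = -56527/48842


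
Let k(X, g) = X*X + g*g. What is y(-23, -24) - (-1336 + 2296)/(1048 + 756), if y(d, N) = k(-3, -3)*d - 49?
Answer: -209053/451 ≈ -463.53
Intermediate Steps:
k(X, g) = X² + g²
y(d, N) = -49 + 18*d (y(d, N) = ((-3)² + (-3)²)*d - 49 = (9 + 9)*d - 49 = 18*d - 49 = -49 + 18*d)
y(-23, -24) - (-1336 + 2296)/(1048 + 756) = (-49 + 18*(-23)) - (-1336 + 2296)/(1048 + 756) = (-49 - 414) - 960/1804 = -463 - 960/1804 = -463 - 1*240/451 = -463 - 240/451 = -209053/451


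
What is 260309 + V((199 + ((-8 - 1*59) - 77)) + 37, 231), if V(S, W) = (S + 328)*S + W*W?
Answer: 352310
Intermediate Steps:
V(S, W) = W² + S*(328 + S) (V(S, W) = (328 + S)*S + W² = S*(328 + S) + W² = W² + S*(328 + S))
260309 + V((199 + ((-8 - 1*59) - 77)) + 37, 231) = 260309 + (((199 + ((-8 - 1*59) - 77)) + 37)² + 231² + 328*((199 + ((-8 - 1*59) - 77)) + 37)) = 260309 + (((199 + ((-8 - 59) - 77)) + 37)² + 53361 + 328*((199 + ((-8 - 59) - 77)) + 37)) = 260309 + (((199 + (-67 - 77)) + 37)² + 53361 + 328*((199 + (-67 - 77)) + 37)) = 260309 + (((199 - 144) + 37)² + 53361 + 328*((199 - 144) + 37)) = 260309 + ((55 + 37)² + 53361 + 328*(55 + 37)) = 260309 + (92² + 53361 + 328*92) = 260309 + (8464 + 53361 + 30176) = 260309 + 92001 = 352310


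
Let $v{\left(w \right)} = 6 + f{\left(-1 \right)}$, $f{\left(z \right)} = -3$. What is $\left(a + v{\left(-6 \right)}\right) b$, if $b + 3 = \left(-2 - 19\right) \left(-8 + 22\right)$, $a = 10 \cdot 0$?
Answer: $-891$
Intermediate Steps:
$a = 0$
$b = -297$ ($b = -3 + \left(-2 - 19\right) \left(-8 + 22\right) = -3 - 294 = -297$)
$v{\left(w \right)} = 3$ ($v{\left(w \right)} = 6 - 3 = 3$)
$\left(a + v{\left(-6 \right)}\right) b = \left(0 + 3\right) \left(-297\right) = 3 \left(-297\right) = -891$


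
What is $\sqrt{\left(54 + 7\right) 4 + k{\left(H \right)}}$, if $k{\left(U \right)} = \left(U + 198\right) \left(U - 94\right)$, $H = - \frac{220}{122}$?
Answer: $\frac{2 i \sqrt{17258267}}{61} \approx 136.21 i$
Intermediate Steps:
$H = - \frac{110}{61}$ ($H = \left(-220\right) \frac{1}{122} = - \frac{110}{61} \approx -1.8033$)
$k{\left(U \right)} = \left(-94 + U\right) \left(198 + U\right)$ ($k{\left(U \right)} = \left(198 + U\right) \left(-94 + U\right) = \left(-94 + U\right) \left(198 + U\right)$)
$\sqrt{\left(54 + 7\right) 4 + k{\left(H \right)}} = \sqrt{\left(54 + 7\right) 4 + \left(-18612 + \left(- \frac{110}{61}\right)^{2} + 104 \left(- \frac{110}{61}\right)\right)} = \sqrt{61 \cdot 4 - \frac{69940992}{3721}} = \sqrt{244 - \frac{69940992}{3721}} = \sqrt{- \frac{69033068}{3721}} = \frac{2 i \sqrt{17258267}}{61}$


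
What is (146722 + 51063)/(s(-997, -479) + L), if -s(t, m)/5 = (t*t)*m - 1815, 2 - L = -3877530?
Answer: 197785/2384538162 ≈ 8.2945e-5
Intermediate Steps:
L = 3877532 (L = 2 - 1*(-3877530) = 2 + 3877530 = 3877532)
s(t, m) = 9075 - 5*m*t² (s(t, m) = -5*((t*t)*m - 1815) = -5*(t²*m - 1815) = -5*(m*t² - 1815) = -5*(-1815 + m*t²) = 9075 - 5*m*t²)
(146722 + 51063)/(s(-997, -479) + L) = (146722 + 51063)/((9075 - 5*(-479)*(-997)²) + 3877532) = 197785/((9075 - 5*(-479)*994009) + 3877532) = 197785/((9075 + 2380651555) + 3877532) = 197785/(2380660630 + 3877532) = 197785/2384538162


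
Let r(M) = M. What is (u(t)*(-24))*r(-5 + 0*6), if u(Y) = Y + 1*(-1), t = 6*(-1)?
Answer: -840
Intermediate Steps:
t = -6
u(Y) = -1 + Y (u(Y) = Y - 1 = -1 + Y)
(u(t)*(-24))*r(-5 + 0*6) = ((-1 - 6)*(-24))*(-5 + 0*6) = (-7*(-24))*(-5 + 0) = 168*(-5) = -840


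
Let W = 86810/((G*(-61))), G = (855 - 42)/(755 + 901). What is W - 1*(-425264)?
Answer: 6982120064/16531 ≈ 4.2237e+5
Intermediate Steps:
G = 271/552 (G = 813/1656 = 813*(1/1656) = 271/552 ≈ 0.49094)
W = -47919120/16531 (W = 86810/(((271/552)*(-61))) = 86810/(-16531/552) = 86810*(-552/16531) = -47919120/16531 ≈ -2898.7)
W - 1*(-425264) = -47919120/16531 - 1*(-425264) = -47919120/16531 + 425264 = 6982120064/16531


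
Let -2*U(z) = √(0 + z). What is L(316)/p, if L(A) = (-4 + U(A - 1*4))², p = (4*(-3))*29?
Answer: -(4 + √78)²/348 ≈ -0.47314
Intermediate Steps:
U(z) = -√z/2 (U(z) = -√(0 + z)/2 = -√z/2)
p = -348 (p = -12*29 = -348)
L(A) = (-4 - √(-4 + A)/2)² (L(A) = (-4 - √(A - 1*4)/2)² = (-4 - √(A - 4)/2)² = (-4 - √(-4 + A)/2)²)
L(316)/p = ((8 + √(-4 + 316))²/4)/(-348) = ((8 + √312)²/4)*(-1/348) = ((8 + 2*√78)²/4)*(-1/348) = -(8 + 2*√78)²/1392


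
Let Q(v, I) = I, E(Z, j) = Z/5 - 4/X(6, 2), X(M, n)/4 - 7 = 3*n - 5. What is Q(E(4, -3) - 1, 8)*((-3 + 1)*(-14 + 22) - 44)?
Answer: -480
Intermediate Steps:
X(M, n) = 8 + 12*n (X(M, n) = 28 + 4*(3*n - 5) = 28 + 4*(-5 + 3*n) = 28 + (-20 + 12*n) = 8 + 12*n)
E(Z, j) = -1/8 + Z/5 (E(Z, j) = Z/5 - 4/(8 + 12*2) = Z*(1/5) - 4/(8 + 24) = Z/5 - 4/32 = Z/5 - 4*1/32 = Z/5 - 1/8 = -1/8 + Z/5)
Q(E(4, -3) - 1, 8)*((-3 + 1)*(-14 + 22) - 44) = 8*((-3 + 1)*(-14 + 22) - 44) = 8*(-2*8 - 44) = 8*(-16 - 44) = 8*(-60) = -480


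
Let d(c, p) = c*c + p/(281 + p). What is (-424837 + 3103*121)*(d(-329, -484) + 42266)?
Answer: -1508543818470/203 ≈ -7.4312e+9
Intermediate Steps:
d(c, p) = c² + p/(281 + p)
(-424837 + 3103*121)*(d(-329, -484) + 42266) = (-424837 + 3103*121)*((-484 + 281*(-329)² - 484*(-329)²)/(281 - 484) + 42266) = (-424837 + 375463)*((-484 + 281*108241 - 484*108241)/(-203) + 42266) = -49374*(-(-484 + 30415721 - 52388644)/203 + 42266) = -49374*(-1/203*(-21973407) + 42266) = -49374*(21973407/203 + 42266) = -49374*30553405/203 = -1508543818470/203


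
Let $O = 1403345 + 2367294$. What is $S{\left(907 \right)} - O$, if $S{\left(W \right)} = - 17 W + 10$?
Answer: $-3786048$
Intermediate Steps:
$O = 3770639$
$S{\left(W \right)} = 10 - 17 W$
$S{\left(907 \right)} - O = \left(10 - 15419\right) - 3770639 = -15409 - 3770639 = -3786048$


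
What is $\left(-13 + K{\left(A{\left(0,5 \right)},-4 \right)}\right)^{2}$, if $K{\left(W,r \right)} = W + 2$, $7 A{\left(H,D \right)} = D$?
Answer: $\frac{5184}{49} \approx 105.8$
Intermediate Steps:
$A{\left(H,D \right)} = \frac{D}{7}$
$K{\left(W,r \right)} = 2 + W$
$\left(-13 + K{\left(A{\left(0,5 \right)},-4 \right)}\right)^{2} = \left(-13 + \left(2 + \frac{1}{7} \cdot 5\right)\right)^{2} = \left(-13 + \left(2 + \frac{5}{7}\right)\right)^{2} = \left(-13 + \frac{19}{7}\right)^{2} = \left(- \frac{72}{7}\right)^{2} = \frac{5184}{49}$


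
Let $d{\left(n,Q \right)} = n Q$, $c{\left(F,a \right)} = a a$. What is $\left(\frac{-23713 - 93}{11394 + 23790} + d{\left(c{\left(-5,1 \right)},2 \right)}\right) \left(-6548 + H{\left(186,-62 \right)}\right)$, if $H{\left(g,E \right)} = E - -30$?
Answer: $- \frac{38297245}{4398} \approx -8707.9$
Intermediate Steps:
$H{\left(g,E \right)} = 30 + E$ ($H{\left(g,E \right)} = E + 30 = 30 + E$)
$c{\left(F,a \right)} = a^{2}$
$d{\left(n,Q \right)} = Q n$
$\left(\frac{-23713 - 93}{11394 + 23790} + d{\left(c{\left(-5,1 \right)},2 \right)}\right) \left(-6548 + H{\left(186,-62 \right)}\right) = \left(\frac{-23713 - 93}{11394 + 23790} + 2 \cdot 1^{2}\right) \left(-6548 + \left(30 - 62\right)\right) = \left(- \frac{23806}{35184} + 2 \cdot 1\right) \left(-6548 - 32\right) = \left(\left(-23806\right) \frac{1}{35184} + 2\right) \left(-6580\right) = \left(- \frac{11903}{17592} + 2\right) \left(-6580\right) = \frac{23281}{17592} \left(-6580\right) = - \frac{38297245}{4398}$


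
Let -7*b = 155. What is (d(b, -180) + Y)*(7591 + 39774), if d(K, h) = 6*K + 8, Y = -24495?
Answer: -8162836735/7 ≈ -1.1661e+9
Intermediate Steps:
b = -155/7 (b = -⅐*155 = -155/7 ≈ -22.143)
d(K, h) = 8 + 6*K
(d(b, -180) + Y)*(7591 + 39774) = ((8 + 6*(-155/7)) - 24495)*(7591 + 39774) = ((8 - 930/7) - 24495)*47365 = (-874/7 - 24495)*47365 = -172339/7*47365 = -8162836735/7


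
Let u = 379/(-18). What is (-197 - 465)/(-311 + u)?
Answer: 11916/5977 ≈ 1.9936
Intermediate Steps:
u = -379/18 (u = 379*(-1/18) = -379/18 ≈ -21.056)
(-197 - 465)/(-311 + u) = (-197 - 465)/(-311 - 379/18) = -662/(-5977/18) = -662*(-18/5977) = 11916/5977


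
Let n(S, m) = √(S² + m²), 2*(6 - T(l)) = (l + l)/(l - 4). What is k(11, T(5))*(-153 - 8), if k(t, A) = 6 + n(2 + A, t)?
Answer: -966 - 161*√130 ≈ -2801.7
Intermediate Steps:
T(l) = 6 - l/(-4 + l) (T(l) = 6 - (l + l)/(2*(l - 4)) = 6 - 2*l/(2*(-4 + l)) = 6 - l/(-4 + l))
k(t, A) = 6 + √(t² + (2 + A)²) (k(t, A) = 6 + √((2 + A)² + t²) = 6 + √(t² + (2 + A)²))
k(11, T(5))*(-153 - 8) = (6 + √(11² + (2 + (-24 + 5*5)/(-4 + 5))²))*(-153 - 8) = (6 + √(121 + (2 + (-24 + 25)/1)²))*(-161) = (6 + √(121 + (2 + 1*1)²))*(-161) = (6 + √(121 + (2 + 1)²))*(-161) = (6 + √(121 + 3²))*(-161) = (6 + √(121 + 9))*(-161) = (6 + √130)*(-161) = -966 - 161*√130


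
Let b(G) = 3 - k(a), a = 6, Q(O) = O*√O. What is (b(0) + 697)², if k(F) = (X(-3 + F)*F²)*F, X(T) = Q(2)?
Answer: 863248 - 604800*√2 ≈ 7931.6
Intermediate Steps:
Q(O) = O^(3/2)
X(T) = 2*√2 (X(T) = 2^(3/2) = 2*√2)
k(F) = 2*√2*F³ (k(F) = ((2*√2)*F²)*F = (2*√2*F²)*F = 2*√2*F³)
b(G) = 3 - 432*√2 (b(G) = 3 - 2*√2*6³ = 3 - 2*√2*216 = 3 - 432*√2)
(b(0) + 697)² = ((3 - 432*√2) + 697)² = (700 - 432*√2)²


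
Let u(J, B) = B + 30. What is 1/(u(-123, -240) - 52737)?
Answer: -1/52947 ≈ -1.8887e-5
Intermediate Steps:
u(J, B) = 30 + B
1/(u(-123, -240) - 52737) = 1/((30 - 240) - 52737) = 1/(-210 - 52737) = 1/(-52947) = -1/52947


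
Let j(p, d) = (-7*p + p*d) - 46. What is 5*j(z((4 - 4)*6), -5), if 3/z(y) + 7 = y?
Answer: -1430/7 ≈ -204.29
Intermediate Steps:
z(y) = 3/(-7 + y)
j(p, d) = -46 - 7*p + d*p (j(p, d) = (-7*p + d*p) - 46 = -46 - 7*p + d*p)
5*j(z((4 - 4)*6), -5) = 5*(-46 - 21/(-7 + (4 - 4)*6) - 15/(-7 + (4 - 4)*6)) = 5*(-46 - 21/(-7 + 0*6) - 15/(-7 + 0*6)) = 5*(-46 - 21/(-7 + 0) - 15/(-7 + 0)) = 5*(-46 - 21/(-7) - 15/(-7)) = 5*(-46 - 21*(-1)/7 - 15*(-1)/7) = 5*(-46 - 7*(-3/7) - 5*(-3/7)) = 5*(-46 + 3 + 15/7) = 5*(-286/7) = -1430/7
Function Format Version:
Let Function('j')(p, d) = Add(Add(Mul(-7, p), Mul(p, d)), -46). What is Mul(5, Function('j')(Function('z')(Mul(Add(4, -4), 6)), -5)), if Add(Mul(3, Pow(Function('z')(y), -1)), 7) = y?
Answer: Rational(-1430, 7) ≈ -204.29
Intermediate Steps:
Function('z')(y) = Mul(3, Pow(Add(-7, y), -1))
Function('j')(p, d) = Add(-46, Mul(-7, p), Mul(d, p)) (Function('j')(p, d) = Add(Add(Mul(-7, p), Mul(d, p)), -46) = Add(-46, Mul(-7, p), Mul(d, p)))
Mul(5, Function('j')(Function('z')(Mul(Add(4, -4), 6)), -5)) = Mul(5, Add(-46, Mul(-7, Mul(3, Pow(Add(-7, Mul(Add(4, -4), 6)), -1))), Mul(-5, Mul(3, Pow(Add(-7, Mul(Add(4, -4), 6)), -1))))) = Mul(5, Add(-46, Mul(-7, Mul(3, Pow(Add(-7, Mul(0, 6)), -1))), Mul(-5, Mul(3, Pow(Add(-7, Mul(0, 6)), -1))))) = Mul(5, Add(-46, Mul(-7, Mul(3, Pow(Add(-7, 0), -1))), Mul(-5, Mul(3, Pow(Add(-7, 0), -1))))) = Mul(5, Add(-46, Mul(-7, Mul(3, Pow(-7, -1))), Mul(-5, Mul(3, Pow(-7, -1))))) = Mul(5, Add(-46, Mul(-7, Mul(3, Rational(-1, 7))), Mul(-5, Mul(3, Rational(-1, 7))))) = Mul(5, Add(-46, Mul(-7, Rational(-3, 7)), Mul(-5, Rational(-3, 7)))) = Mul(5, Add(-46, 3, Rational(15, 7))) = Mul(5, Rational(-286, 7)) = Rational(-1430, 7)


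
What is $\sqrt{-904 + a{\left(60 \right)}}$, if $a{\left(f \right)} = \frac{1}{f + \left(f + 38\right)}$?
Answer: $\frac{i \sqrt{22567298}}{158} \approx 30.066 i$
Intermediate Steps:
$a{\left(f \right)} = \frac{1}{38 + 2 f}$ ($a{\left(f \right)} = \frac{1}{f + \left(38 + f\right)} = \frac{1}{38 + 2 f}$)
$\sqrt{-904 + a{\left(60 \right)}} = \sqrt{-904 + \frac{1}{2 \left(19 + 60\right)}} = \sqrt{-904 + \frac{1}{2 \cdot 79}} = \sqrt{-904 + \frac{1}{2} \cdot \frac{1}{79}} = \sqrt{-904 + \frac{1}{158}} = \sqrt{- \frac{142831}{158}} = \frac{i \sqrt{22567298}}{158}$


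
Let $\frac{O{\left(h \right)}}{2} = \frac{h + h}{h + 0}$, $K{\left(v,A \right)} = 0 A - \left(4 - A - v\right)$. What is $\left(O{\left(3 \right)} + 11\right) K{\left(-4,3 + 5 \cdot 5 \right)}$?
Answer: $300$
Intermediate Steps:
$K{\left(v,A \right)} = -4 + A + v$ ($K{\left(v,A \right)} = 0 - \left(4 - A - v\right) = 0 + \left(-4 + A + v\right) = -4 + A + v$)
$O{\left(h \right)} = 4$ ($O{\left(h \right)} = 2 \frac{h + h}{h + 0} = 2 \frac{2 h}{h} = 2 \cdot 2 = 4$)
$\left(O{\left(3 \right)} + 11\right) K{\left(-4,3 + 5 \cdot 5 \right)} = \left(4 + 11\right) \left(-4 + \left(3 + 5 \cdot 5\right) - 4\right) = 15 \left(-4 + \left(3 + 25\right) - 4\right) = 15 \left(-4 + 28 - 4\right) = 15 \cdot 20 = 300$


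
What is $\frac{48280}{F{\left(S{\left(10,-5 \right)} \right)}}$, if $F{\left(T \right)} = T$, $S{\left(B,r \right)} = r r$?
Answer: $\frac{9656}{5} \approx 1931.2$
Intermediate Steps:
$S{\left(B,r \right)} = r^{2}$
$\frac{48280}{F{\left(S{\left(10,-5 \right)} \right)}} = \frac{48280}{\left(-5\right)^{2}} = \frac{48280}{25} = 48280 \cdot \frac{1}{25} = \frac{9656}{5}$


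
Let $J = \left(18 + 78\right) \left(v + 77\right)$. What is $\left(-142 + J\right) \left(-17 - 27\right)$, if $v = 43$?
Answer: $-500632$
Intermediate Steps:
$J = 11520$ ($J = \left(18 + 78\right) \left(43 + 77\right) = 96 \cdot 120 = 11520$)
$\left(-142 + J\right) \left(-17 - 27\right) = \left(-142 + 11520\right) \left(-17 - 27\right) = 11378 \left(-17 - 27\right) = 11378 \left(-44\right) = -500632$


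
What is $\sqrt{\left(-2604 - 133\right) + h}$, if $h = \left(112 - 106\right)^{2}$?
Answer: $i \sqrt{2701} \approx 51.971 i$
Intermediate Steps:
$h = 36$ ($h = 6^{2} = 36$)
$\sqrt{\left(-2604 - 133\right) + h} = \sqrt{\left(-2604 - 133\right) + 36} = \sqrt{-2737 + 36} = \sqrt{-2701} = i \sqrt{2701}$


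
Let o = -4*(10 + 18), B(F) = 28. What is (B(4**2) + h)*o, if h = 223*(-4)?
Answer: 96768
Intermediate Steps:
h = -892
o = -112 (o = -4*28 = -112)
(B(4**2) + h)*o = (28 - 892)*(-112) = -864*(-112) = 96768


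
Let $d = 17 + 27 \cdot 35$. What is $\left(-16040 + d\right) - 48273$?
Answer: $-63351$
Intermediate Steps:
$d = 962$ ($d = 17 + 945 = 962$)
$\left(-16040 + d\right) - 48273 = \left(-16040 + 962\right) - 48273 = -15078 - 48273 = -63351$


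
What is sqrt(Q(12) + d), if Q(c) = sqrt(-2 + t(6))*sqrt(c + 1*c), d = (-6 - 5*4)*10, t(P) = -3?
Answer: sqrt(-260 + 2*I*sqrt(30)) ≈ 0.3396 + 16.128*I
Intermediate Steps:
d = -260 (d = (-6 - 20)*10 = -26*10 = -260)
Q(c) = I*sqrt(10)*sqrt(c) (Q(c) = sqrt(-2 - 3)*sqrt(c + 1*c) = sqrt(-5)*sqrt(c + c) = (I*sqrt(5))*sqrt(2*c) = (I*sqrt(5))*(sqrt(2)*sqrt(c)) = I*sqrt(10)*sqrt(c))
sqrt(Q(12) + d) = sqrt(I*sqrt(10)*sqrt(12) - 260) = sqrt(I*sqrt(10)*(2*sqrt(3)) - 260) = sqrt(2*I*sqrt(30) - 260) = sqrt(-260 + 2*I*sqrt(30))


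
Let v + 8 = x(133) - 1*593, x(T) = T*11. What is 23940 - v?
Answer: 23078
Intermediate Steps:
x(T) = 11*T
v = 862 (v = -8 + (11*133 - 1*593) = -8 + (1463 - 593) = -8 + 870 = 862)
23940 - v = 23940 - 1*862 = 23940 - 862 = 23078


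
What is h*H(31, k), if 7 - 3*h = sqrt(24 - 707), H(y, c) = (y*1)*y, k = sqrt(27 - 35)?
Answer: 6727/3 - 961*I*sqrt(683)/3 ≈ 2242.3 - 8371.7*I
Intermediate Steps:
k = 2*I*sqrt(2) (k = sqrt(-8) = 2*I*sqrt(2) ≈ 2.8284*I)
H(y, c) = y**2 (H(y, c) = y*y = y**2)
h = 7/3 - I*sqrt(683)/3 (h = 7/3 - sqrt(24 - 707)/3 = 7/3 - I*sqrt(683)/3 ≈ 2.3333 - 8.7114*I)
h*H(31, k) = (7/3 - I*sqrt(683)/3)*31**2 = (7/3 - I*sqrt(683)/3)*961 = 6727/3 - 961*I*sqrt(683)/3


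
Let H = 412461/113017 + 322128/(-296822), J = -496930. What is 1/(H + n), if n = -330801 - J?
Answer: 16772965987/2786519077233706 ≈ 6.0193e-6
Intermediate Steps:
n = 166129 (n = -330801 - 1*(-496930) = -330801 + 496930 = 166129)
H = 43010779383/16772965987 (H = 412461*(1/113017) + 322128*(-1/296822) = 412461/113017 - 161064/148411 = 43010779383/16772965987 ≈ 2.5643)
1/(H + n) = 1/(43010779383/16772965987 + 166129) = 1/(2786519077233706/16772965987) = 16772965987/2786519077233706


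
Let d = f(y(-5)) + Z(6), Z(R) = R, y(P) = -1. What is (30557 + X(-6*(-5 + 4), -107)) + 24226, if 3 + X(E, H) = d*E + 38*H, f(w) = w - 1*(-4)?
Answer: 50768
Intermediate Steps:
f(w) = 4 + w (f(w) = w + 4 = 4 + w)
d = 9 (d = (4 - 1) + 6 = 3 + 6 = 9)
X(E, H) = -3 + 9*E + 38*H (X(E, H) = -3 + (9*E + 38*H) = -3 + 9*E + 38*H)
(30557 + X(-6*(-5 + 4), -107)) + 24226 = (30557 + (-3 + 9*(-6*(-5 + 4)) + 38*(-107))) + 24226 = (30557 + (-3 + 9*(-6*(-1)) - 4066)) + 24226 = (30557 + (-3 + 9*6 - 4066)) + 24226 = (30557 + (-3 + 54 - 4066)) + 24226 = (30557 - 4015) + 24226 = 26542 + 24226 = 50768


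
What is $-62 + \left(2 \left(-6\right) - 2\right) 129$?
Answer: $-1868$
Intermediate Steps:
$-62 + \left(2 \left(-6\right) - 2\right) 129 = -62 + \left(-12 - 2\right) 129 = -62 - 1806 = -1868$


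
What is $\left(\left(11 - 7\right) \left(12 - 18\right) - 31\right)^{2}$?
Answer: $3025$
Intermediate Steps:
$\left(\left(11 - 7\right) \left(12 - 18\right) - 31\right)^{2} = \left(4 \left(-6\right) - 31\right)^{2} = \left(-24 - 31\right)^{2} = \left(-55\right)^{2} = 3025$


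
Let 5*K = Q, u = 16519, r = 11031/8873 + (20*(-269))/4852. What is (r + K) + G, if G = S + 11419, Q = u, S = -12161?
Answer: 137869845831/53814745 ≈ 2561.9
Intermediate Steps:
r = 1446418/10762949 (r = 11031*(1/8873) - 5380*1/4852 = 11031/8873 - 1345/1213 = 1446418/10762949 ≈ 0.13439)
Q = 16519
G = -742 (G = -12161 + 11419 = -742)
K = 16519/5 (K = (1/5)*16519 = 16519/5 ≈ 3303.8)
(r + K) + G = (1446418/10762949 + 16519/5) - 742 = 177800386621/53814745 - 742 = 137869845831/53814745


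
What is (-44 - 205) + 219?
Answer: -30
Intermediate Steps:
(-44 - 205) + 219 = -249 + 219 = -30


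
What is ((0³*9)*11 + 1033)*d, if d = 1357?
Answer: 1401781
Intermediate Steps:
((0³*9)*11 + 1033)*d = ((0³*9)*11 + 1033)*1357 = ((0*9)*11 + 1033)*1357 = (0*11 + 1033)*1357 = (0 + 1033)*1357 = 1033*1357 = 1401781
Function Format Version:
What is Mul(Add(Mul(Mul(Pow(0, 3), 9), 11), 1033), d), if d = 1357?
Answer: 1401781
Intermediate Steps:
Mul(Add(Mul(Mul(Pow(0, 3), 9), 11), 1033), d) = Mul(Add(Mul(Mul(Pow(0, 3), 9), 11), 1033), 1357) = Mul(Add(Mul(Mul(0, 9), 11), 1033), 1357) = Mul(Add(Mul(0, 11), 1033), 1357) = Mul(Add(0, 1033), 1357) = Mul(1033, 1357) = 1401781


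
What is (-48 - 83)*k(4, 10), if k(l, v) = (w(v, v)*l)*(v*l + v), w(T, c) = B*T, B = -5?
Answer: 1310000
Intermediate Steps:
w(T, c) = -5*T
k(l, v) = -5*l*v*(v + l*v) (k(l, v) = ((-5*v)*l)*(v*l + v) = (-5*l*v)*(l*v + v) = (-5*l*v)*(v + l*v) = -5*l*v*(v + l*v))
(-48 - 83)*k(4, 10) = (-48 - 83)*(-5*4*10**2*(1 + 4)) = -(-655)*4*100*5 = -131*(-10000) = 1310000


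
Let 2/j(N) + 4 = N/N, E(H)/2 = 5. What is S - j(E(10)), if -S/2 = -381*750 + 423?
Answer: 1711964/3 ≈ 5.7066e+5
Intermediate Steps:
E(H) = 10 (E(H) = 2*5 = 10)
j(N) = -⅔ (j(N) = 2/(-4 + N/N) = 2/(-4 + 1) = 2/(-3) = 2*(-⅓) = -⅔)
S = 570654 (S = -2*(-381*750 + 423) = -2*(-285750 + 423) = -2*(-285327) = 570654)
S - j(E(10)) = 570654 - 1*(-⅔) = 570654 + ⅔ = 1711964/3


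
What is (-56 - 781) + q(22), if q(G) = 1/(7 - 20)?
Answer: -10882/13 ≈ -837.08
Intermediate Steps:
q(G) = -1/13 (q(G) = 1/(-13) = -1/13)
(-56 - 781) + q(22) = (-56 - 781) - 1/13 = -837 - 1/13 = -10882/13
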